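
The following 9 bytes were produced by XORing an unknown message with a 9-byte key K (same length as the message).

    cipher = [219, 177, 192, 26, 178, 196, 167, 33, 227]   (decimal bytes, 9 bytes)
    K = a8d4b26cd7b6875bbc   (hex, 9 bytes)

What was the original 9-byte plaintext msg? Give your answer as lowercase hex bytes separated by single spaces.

73 65 72 76 65 72 20 7a 5f

db xor a8 = 73
b1 xor d4 = 65
c0 xor b2 = 72
1a xor 6c = 76
b2 xor d7 = 65
c4 xor b6 = 72
a7 xor 87 = 20
21 xor 5b = 7a
e3 xor bc = 5f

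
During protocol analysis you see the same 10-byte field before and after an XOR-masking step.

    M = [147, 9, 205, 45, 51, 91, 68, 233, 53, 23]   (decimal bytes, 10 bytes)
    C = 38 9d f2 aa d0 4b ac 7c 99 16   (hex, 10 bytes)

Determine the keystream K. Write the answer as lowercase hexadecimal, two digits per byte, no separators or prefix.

ab943f87e310e895ac01

Since C = M ⊕ K, XORing both sides with M gives K = M ⊕ C.
93 xor 38 = ab
09 xor 9d = 94
cd xor f2 = 3f
2d xor aa = 87
33 xor d0 = e3
5b xor 4b = 10
44 xor ac = e8
e9 xor 7c = 95
35 xor 99 = ac
17 xor 16 = 01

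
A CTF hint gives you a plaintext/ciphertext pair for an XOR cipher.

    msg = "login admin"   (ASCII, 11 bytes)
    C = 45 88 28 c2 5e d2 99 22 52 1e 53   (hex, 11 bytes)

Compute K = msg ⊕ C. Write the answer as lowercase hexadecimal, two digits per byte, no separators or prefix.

Since C = msg ⊕ K, XORing both sides with msg gives K = msg ⊕ C.
6c ^ 45 = 29
6f ^ 88 = e7
67 ^ 28 = 4f
69 ^ c2 = ab
6e ^ 5e = 30
20 ^ d2 = f2
61 ^ 99 = f8
64 ^ 22 = 46
6d ^ 52 = 3f
69 ^ 1e = 77
6e ^ 53 = 3d

29e74fab30f2f8463f773d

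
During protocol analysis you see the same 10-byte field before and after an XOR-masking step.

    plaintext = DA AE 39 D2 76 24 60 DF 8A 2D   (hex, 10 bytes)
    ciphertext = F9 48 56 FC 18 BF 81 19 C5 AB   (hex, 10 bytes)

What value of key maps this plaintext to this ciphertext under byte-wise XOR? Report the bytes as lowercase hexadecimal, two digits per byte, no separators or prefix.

23e66f2e6e9be1c64f86

Since ciphertext = plaintext ⊕ key, XORing both sides with plaintext gives key = plaintext ⊕ ciphertext.
byte 0: da XOR f9 = 23
byte 1: ae XOR 48 = e6
byte 2: 39 XOR 56 = 6f
byte 3: d2 XOR fc = 2e
byte 4: 76 XOR 18 = 6e
byte 5: 24 XOR bf = 9b
byte 6: 60 XOR 81 = e1
byte 7: df XOR 19 = c6
byte 8: 8a XOR c5 = 4f
byte 9: 2d XOR ab = 86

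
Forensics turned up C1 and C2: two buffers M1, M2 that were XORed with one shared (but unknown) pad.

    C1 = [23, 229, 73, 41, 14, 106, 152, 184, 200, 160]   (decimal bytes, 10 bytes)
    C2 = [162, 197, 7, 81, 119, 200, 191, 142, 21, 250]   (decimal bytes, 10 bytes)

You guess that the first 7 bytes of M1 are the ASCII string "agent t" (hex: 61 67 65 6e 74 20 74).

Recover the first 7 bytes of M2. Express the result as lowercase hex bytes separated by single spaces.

d4 47 2b 16 0d 82 53

First, C1 ⊕ C2 = (M1 ⊕ K) ⊕ (M2 ⊕ K) = M1 ⊕ M2, so the key drops out. Then M2 = (M1 ⊕ M2) ⊕ M1 over the first 7 bytes.
byte 0: (17 XOR a2) XOR 61 = b5 XOR 61 = d4
byte 1: (e5 XOR c5) XOR 67 = 20 XOR 67 = 47
byte 2: (49 XOR 07) XOR 65 = 4e XOR 65 = 2b
byte 3: (29 XOR 51) XOR 6e = 78 XOR 6e = 16
byte 4: (0e XOR 77) XOR 74 = 79 XOR 74 = 0d
byte 5: (6a XOR c8) XOR 20 = a2 XOR 20 = 82
byte 6: (98 XOR bf) XOR 74 = 27 XOR 74 = 53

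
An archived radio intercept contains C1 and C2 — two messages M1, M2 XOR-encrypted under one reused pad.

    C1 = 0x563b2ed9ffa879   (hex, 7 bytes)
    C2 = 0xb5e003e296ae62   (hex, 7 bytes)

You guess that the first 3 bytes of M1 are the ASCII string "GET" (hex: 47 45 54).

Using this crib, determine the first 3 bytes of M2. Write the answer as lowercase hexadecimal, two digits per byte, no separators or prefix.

First, C1 ⊕ C2 = (M1 ⊕ K) ⊕ (M2 ⊕ K) = M1 ⊕ M2, so the key drops out. Then M2 = (M1 ⊕ M2) ⊕ M1 over the first 3 bytes.
byte 0: (56 xor b5) xor 47 = e3 xor 47 = a4
byte 1: (3b xor e0) xor 45 = db xor 45 = 9e
byte 2: (2e xor 03) xor 54 = 2d xor 54 = 79

a49e79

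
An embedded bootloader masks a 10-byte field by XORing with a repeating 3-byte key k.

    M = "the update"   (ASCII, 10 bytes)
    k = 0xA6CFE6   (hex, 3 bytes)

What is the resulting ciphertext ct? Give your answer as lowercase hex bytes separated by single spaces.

The 3-byte key repeats, so the effective keystream is a6 cf e6 a6 cf e6 a6 cf e6 a6.
byte 0: 74 XOR a6 = d2
byte 1: 68 XOR cf = a7
byte 2: 65 XOR e6 = 83
byte 3: 20 XOR a6 = 86
byte 4: 75 XOR cf = ba
byte 5: 70 XOR e6 = 96
byte 6: 64 XOR a6 = c2
byte 7: 61 XOR cf = ae
byte 8: 74 XOR e6 = 92
byte 9: 65 XOR a6 = c3

d2 a7 83 86 ba 96 c2 ae 92 c3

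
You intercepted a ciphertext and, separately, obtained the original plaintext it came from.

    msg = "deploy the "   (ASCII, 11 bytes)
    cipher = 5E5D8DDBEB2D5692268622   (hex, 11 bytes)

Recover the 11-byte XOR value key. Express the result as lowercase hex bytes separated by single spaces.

3a 38 fd b7 84 54 76 e6 4e e3 02

Since cipher = msg ⊕ key, XORing both sides with msg gives key = msg ⊕ cipher.
100 ^  94 =  58
101 ^  93 =  56
112 ^ 141 = 253
108 ^ 219 = 183
111 ^ 235 = 132
121 ^  45 =  84
 32 ^  86 = 118
116 ^ 146 = 230
104 ^  38 =  78
101 ^ 134 = 227
 32 ^  34 =   2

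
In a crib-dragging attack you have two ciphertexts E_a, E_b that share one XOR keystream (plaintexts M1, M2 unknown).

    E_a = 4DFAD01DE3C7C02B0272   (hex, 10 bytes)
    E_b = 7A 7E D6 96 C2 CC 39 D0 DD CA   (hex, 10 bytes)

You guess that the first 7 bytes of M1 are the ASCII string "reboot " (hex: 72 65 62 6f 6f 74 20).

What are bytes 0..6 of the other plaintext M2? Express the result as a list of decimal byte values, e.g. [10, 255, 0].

[69, 225, 100, 228, 78, 127, 217]

First, E_a ⊕ E_b = (M1 ⊕ K) ⊕ (M2 ⊕ K) = M1 ⊕ M2, so the key drops out. Then M2 = (M1 ⊕ M2) ⊕ M1 over the first 7 bytes.
byte 0: (4d ⊕ 7a) ⊕ 72 = 37 ⊕ 72 = 45
byte 1: (fa ⊕ 7e) ⊕ 65 = 84 ⊕ 65 = e1
byte 2: (d0 ⊕ d6) ⊕ 62 = 06 ⊕ 62 = 64
byte 3: (1d ⊕ 96) ⊕ 6f = 8b ⊕ 6f = e4
byte 4: (e3 ⊕ c2) ⊕ 6f = 21 ⊕ 6f = 4e
byte 5: (c7 ⊕ cc) ⊕ 74 = 0b ⊕ 74 = 7f
byte 6: (c0 ⊕ 39) ⊕ 20 = f9 ⊕ 20 = d9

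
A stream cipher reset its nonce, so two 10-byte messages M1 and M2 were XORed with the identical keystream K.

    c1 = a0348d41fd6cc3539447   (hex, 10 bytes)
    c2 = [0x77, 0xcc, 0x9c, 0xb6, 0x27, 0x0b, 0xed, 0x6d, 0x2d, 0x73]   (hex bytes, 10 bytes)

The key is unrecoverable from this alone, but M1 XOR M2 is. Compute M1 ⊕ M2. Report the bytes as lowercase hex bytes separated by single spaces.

d7 f8 11 f7 da 67 2e 3e b9 34

c1 ⊕ c2 = (M1 ⊕ K) ⊕ (M2 ⊕ K) = M1 ⊕ M2 — the shared key cancels under XOR.
10100000 ⊕ 01110111 = 11010111
00110100 ⊕ 11001100 = 11111000
10001101 ⊕ 10011100 = 00010001
01000001 ⊕ 10110110 = 11110111
11111101 ⊕ 00100111 = 11011010
01101100 ⊕ 00001011 = 01100111
11000011 ⊕ 11101101 = 00101110
01010011 ⊕ 01101101 = 00111110
10010100 ⊕ 00101101 = 10111001
01000111 ⊕ 01110011 = 00110100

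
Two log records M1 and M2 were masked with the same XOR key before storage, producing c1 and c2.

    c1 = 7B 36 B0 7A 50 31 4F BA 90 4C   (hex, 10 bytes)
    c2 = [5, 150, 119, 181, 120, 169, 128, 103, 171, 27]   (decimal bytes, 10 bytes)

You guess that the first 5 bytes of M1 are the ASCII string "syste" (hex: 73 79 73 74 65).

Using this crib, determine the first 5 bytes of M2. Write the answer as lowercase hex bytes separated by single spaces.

0d d9 b4 bb 4d

First, c1 ⊕ c2 = (M1 ⊕ K) ⊕ (M2 ⊕ K) = M1 ⊕ M2, so the key drops out. Then M2 = (M1 ⊕ M2) ⊕ M1 over the first 5 bytes.
byte 0: (7b XOR 05) XOR 73 = 7e XOR 73 = 0d
byte 1: (36 XOR 96) XOR 79 = a0 XOR 79 = d9
byte 2: (b0 XOR 77) XOR 73 = c7 XOR 73 = b4
byte 3: (7a XOR b5) XOR 74 = cf XOR 74 = bb
byte 4: (50 XOR 78) XOR 65 = 28 XOR 65 = 4d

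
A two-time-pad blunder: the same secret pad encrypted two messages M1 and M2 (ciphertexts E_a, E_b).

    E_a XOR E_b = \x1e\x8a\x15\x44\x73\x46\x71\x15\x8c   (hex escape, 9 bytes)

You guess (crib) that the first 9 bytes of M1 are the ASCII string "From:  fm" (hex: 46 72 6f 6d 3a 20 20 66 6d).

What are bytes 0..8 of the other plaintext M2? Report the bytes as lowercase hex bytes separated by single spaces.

58 f8 7a 29 49 66 51 73 e1

Since E_a ⊕ E_b = M1 ⊕ M2, XORing with the guessed M1 bytes yields the corresponding M2 bytes: M2 = (E_a ⊕ E_b) ⊕ M1.
1e XOR 46 = 58
8a XOR 72 = f8
15 XOR 6f = 7a
44 XOR 6d = 29
73 XOR 3a = 49
46 XOR 20 = 66
71 XOR 20 = 51
15 XOR 66 = 73
8c XOR 6d = e1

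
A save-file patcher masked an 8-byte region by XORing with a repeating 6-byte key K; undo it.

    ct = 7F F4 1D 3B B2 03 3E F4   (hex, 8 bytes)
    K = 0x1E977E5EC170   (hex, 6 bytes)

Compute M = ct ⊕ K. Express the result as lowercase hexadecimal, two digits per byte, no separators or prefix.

6163636573732063

The 6-byte key repeats, so the effective keystream is 1e 97 7e 5e c1 70 1e 97.
byte 0: 01111111 XOR 00011110 = 01100001
byte 1: 11110100 XOR 10010111 = 01100011
byte 2: 00011101 XOR 01111110 = 01100011
byte 3: 00111011 XOR 01011110 = 01100101
byte 4: 10110010 XOR 11000001 = 01110011
byte 5: 00000011 XOR 01110000 = 01110011
byte 6: 00111110 XOR 00011110 = 00100000
byte 7: 11110100 XOR 10010111 = 01100011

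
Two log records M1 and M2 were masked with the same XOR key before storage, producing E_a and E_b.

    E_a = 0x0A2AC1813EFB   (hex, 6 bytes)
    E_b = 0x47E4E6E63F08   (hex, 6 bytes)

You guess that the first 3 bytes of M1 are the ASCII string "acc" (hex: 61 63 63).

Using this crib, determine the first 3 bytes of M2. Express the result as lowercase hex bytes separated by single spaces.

2c ad 44

First, E_a ⊕ E_b = (M1 ⊕ K) ⊕ (M2 ⊕ K) = M1 ⊕ M2, so the key drops out. Then M2 = (M1 ⊕ M2) ⊕ M1 over the first 3 bytes.
byte 0: (0a ⊕ 47) ⊕ 61 = 4d ⊕ 61 = 2c
byte 1: (2a ⊕ e4) ⊕ 63 = ce ⊕ 63 = ad
byte 2: (c1 ⊕ e6) ⊕ 63 = 27 ⊕ 63 = 44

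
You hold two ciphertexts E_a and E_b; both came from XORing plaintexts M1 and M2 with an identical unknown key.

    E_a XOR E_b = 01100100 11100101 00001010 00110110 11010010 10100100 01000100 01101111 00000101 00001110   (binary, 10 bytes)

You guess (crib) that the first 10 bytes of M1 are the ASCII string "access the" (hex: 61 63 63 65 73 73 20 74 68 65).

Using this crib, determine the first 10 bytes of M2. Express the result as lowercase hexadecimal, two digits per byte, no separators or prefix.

05866953a1d7641b6d6b

Since E_a ⊕ E_b = M1 ⊕ M2, XORing with the guessed M1 bytes yields the corresponding M2 bytes: M2 = (E_a ⊕ E_b) ⊕ M1.
64 xor 61 = 05
e5 xor 63 = 86
0a xor 63 = 69
36 xor 65 = 53
d2 xor 73 = a1
a4 xor 73 = d7
44 xor 20 = 64
6f xor 74 = 1b
05 xor 68 = 6d
0e xor 65 = 6b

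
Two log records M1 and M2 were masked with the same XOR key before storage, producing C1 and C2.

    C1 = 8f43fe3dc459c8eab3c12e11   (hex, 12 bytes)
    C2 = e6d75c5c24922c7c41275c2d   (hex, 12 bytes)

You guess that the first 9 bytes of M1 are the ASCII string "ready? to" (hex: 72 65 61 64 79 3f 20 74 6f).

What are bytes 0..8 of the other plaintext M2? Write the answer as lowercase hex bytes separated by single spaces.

1b f1 c3 05 99 f4 c4 e2 9d

First, C1 ⊕ C2 = (M1 ⊕ K) ⊕ (M2 ⊕ K) = M1 ⊕ M2, so the key drops out. Then M2 = (M1 ⊕ M2) ⊕ M1 over the first 9 bytes.
byte 0: (8f ^ e6) ^ 72 = 69 ^ 72 = 1b
byte 1: (43 ^ d7) ^ 65 = 94 ^ 65 = f1
byte 2: (fe ^ 5c) ^ 61 = a2 ^ 61 = c3
byte 3: (3d ^ 5c) ^ 64 = 61 ^ 64 = 05
byte 4: (c4 ^ 24) ^ 79 = e0 ^ 79 = 99
byte 5: (59 ^ 92) ^ 3f = cb ^ 3f = f4
byte 6: (c8 ^ 2c) ^ 20 = e4 ^ 20 = c4
byte 7: (ea ^ 7c) ^ 74 = 96 ^ 74 = e2
byte 8: (b3 ^ 41) ^ 6f = f2 ^ 6f = 9d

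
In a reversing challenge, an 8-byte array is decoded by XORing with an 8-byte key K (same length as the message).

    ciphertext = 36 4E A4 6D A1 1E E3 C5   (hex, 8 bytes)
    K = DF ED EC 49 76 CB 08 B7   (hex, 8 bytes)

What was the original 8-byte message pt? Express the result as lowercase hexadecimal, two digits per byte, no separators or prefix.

XOR is its own inverse, so applying the key byte-wise gives the result directly.
byte 0:  54 ⊕ 223 = 233
byte 1:  78 ⊕ 237 = 163
byte 2: 164 ⊕ 236 =  72
byte 3: 109 ⊕  73 =  36
byte 4: 161 ⊕ 118 = 215
byte 5:  30 ⊕ 203 = 213
byte 6: 227 ⊕   8 = 235
byte 7: 197 ⊕ 183 = 114

e9a34824d7d5eb72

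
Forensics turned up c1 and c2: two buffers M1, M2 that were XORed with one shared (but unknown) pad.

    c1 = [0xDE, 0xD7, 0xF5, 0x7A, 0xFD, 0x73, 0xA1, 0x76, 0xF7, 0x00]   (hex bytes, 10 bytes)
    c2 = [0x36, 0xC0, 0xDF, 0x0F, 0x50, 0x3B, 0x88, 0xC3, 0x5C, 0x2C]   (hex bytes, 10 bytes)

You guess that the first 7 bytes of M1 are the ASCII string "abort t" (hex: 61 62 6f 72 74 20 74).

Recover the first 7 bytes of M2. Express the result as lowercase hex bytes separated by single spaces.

89 75 45 07 d9 68 5d

First, c1 ⊕ c2 = (M1 ⊕ K) ⊕ (M2 ⊕ K) = M1 ⊕ M2, so the key drops out. Then M2 = (M1 ⊕ M2) ⊕ M1 over the first 7 bytes.
byte 0: (de XOR 36) XOR 61 = e8 XOR 61 = 89
byte 1: (d7 XOR c0) XOR 62 = 17 XOR 62 = 75
byte 2: (f5 XOR df) XOR 6f = 2a XOR 6f = 45
byte 3: (7a XOR 0f) XOR 72 = 75 XOR 72 = 07
byte 4: (fd XOR 50) XOR 74 = ad XOR 74 = d9
byte 5: (73 XOR 3b) XOR 20 = 48 XOR 20 = 68
byte 6: (a1 XOR 88) XOR 74 = 29 XOR 74 = 5d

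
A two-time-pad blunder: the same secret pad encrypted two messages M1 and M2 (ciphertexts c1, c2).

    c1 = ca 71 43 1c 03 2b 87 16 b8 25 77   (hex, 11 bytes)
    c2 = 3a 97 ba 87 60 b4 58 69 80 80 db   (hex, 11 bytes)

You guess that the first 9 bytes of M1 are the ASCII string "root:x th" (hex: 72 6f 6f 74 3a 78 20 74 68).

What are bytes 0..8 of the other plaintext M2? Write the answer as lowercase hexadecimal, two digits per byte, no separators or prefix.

First, c1 ⊕ c2 = (M1 ⊕ K) ⊕ (M2 ⊕ K) = M1 ⊕ M2, so the key drops out. Then M2 = (M1 ⊕ M2) ⊕ M1 over the first 9 bytes.
byte 0: (ca ^ 3a) ^ 72 = f0 ^ 72 = 82
byte 1: (71 ^ 97) ^ 6f = e6 ^ 6f = 89
byte 2: (43 ^ ba) ^ 6f = f9 ^ 6f = 96
byte 3: (1c ^ 87) ^ 74 = 9b ^ 74 = ef
byte 4: (03 ^ 60) ^ 3a = 63 ^ 3a = 59
byte 5: (2b ^ b4) ^ 78 = 9f ^ 78 = e7
byte 6: (87 ^ 58) ^ 20 = df ^ 20 = ff
byte 7: (16 ^ 69) ^ 74 = 7f ^ 74 = 0b
byte 8: (b8 ^ 80) ^ 68 = 38 ^ 68 = 50

828996ef59e7ff0b50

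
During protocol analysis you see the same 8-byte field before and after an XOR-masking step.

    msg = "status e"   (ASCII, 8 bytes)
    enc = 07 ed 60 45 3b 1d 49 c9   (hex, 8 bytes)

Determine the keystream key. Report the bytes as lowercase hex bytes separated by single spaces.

74 99 01 31 4e 6e 69 ac

Since enc = msg ⊕ key, XORing both sides with msg gives key = msg ⊕ enc.
115 xor   7 = 116
116 xor 237 = 153
 97 xor  96 =   1
116 xor  69 =  49
117 xor  59 =  78
115 xor  29 = 110
 32 xor  73 = 105
101 xor 201 = 172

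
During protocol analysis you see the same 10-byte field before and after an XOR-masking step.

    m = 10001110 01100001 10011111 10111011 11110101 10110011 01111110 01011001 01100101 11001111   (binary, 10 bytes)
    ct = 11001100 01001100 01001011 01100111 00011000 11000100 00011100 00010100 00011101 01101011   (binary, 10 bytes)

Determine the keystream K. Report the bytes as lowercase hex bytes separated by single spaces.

Since ct = m ⊕ K, XORing both sides with m gives K = m ⊕ ct.
10001110 ^ 11001100 = 01000010
01100001 ^ 01001100 = 00101101
10011111 ^ 01001011 = 11010100
10111011 ^ 01100111 = 11011100
11110101 ^ 00011000 = 11101101
10110011 ^ 11000100 = 01110111
01111110 ^ 00011100 = 01100010
01011001 ^ 00010100 = 01001101
01100101 ^ 00011101 = 01111000
11001111 ^ 01101011 = 10100100

42 2d d4 dc ed 77 62 4d 78 a4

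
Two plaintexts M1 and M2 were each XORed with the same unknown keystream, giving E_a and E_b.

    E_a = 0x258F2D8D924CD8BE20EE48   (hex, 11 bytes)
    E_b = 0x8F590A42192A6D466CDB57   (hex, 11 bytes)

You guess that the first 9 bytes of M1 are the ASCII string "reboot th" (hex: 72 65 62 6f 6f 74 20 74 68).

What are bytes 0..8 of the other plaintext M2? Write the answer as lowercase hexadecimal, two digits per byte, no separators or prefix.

d8b345a0e412958c24

First, E_a ⊕ E_b = (M1 ⊕ K) ⊕ (M2 ⊕ K) = M1 ⊕ M2, so the key drops out. Then M2 = (M1 ⊕ M2) ⊕ M1 over the first 9 bytes.
byte 0: (25 ⊕ 8f) ⊕ 72 = aa ⊕ 72 = d8
byte 1: (8f ⊕ 59) ⊕ 65 = d6 ⊕ 65 = b3
byte 2: (2d ⊕ 0a) ⊕ 62 = 27 ⊕ 62 = 45
byte 3: (8d ⊕ 42) ⊕ 6f = cf ⊕ 6f = a0
byte 4: (92 ⊕ 19) ⊕ 6f = 8b ⊕ 6f = e4
byte 5: (4c ⊕ 2a) ⊕ 74 = 66 ⊕ 74 = 12
byte 6: (d8 ⊕ 6d) ⊕ 20 = b5 ⊕ 20 = 95
byte 7: (be ⊕ 46) ⊕ 74 = f8 ⊕ 74 = 8c
byte 8: (20 ⊕ 6c) ⊕ 68 = 4c ⊕ 68 = 24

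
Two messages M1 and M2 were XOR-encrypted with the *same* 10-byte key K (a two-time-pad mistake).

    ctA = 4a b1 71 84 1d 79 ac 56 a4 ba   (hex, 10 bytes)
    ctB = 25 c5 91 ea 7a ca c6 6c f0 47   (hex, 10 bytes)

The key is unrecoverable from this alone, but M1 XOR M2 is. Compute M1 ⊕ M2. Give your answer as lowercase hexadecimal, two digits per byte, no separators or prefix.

ctA ⊕ ctB = (M1 ⊕ K) ⊕ (M2 ⊕ K) = M1 ⊕ M2 — the shared key cancels under XOR.
byte 0: 4a xor 25 = 6f
byte 1: b1 xor c5 = 74
byte 2: 71 xor 91 = e0
byte 3: 84 xor ea = 6e
byte 4: 1d xor 7a = 67
byte 5: 79 xor ca = b3
byte 6: ac xor c6 = 6a
byte 7: 56 xor 6c = 3a
byte 8: a4 xor f0 = 54
byte 9: ba xor 47 = fd

6f74e06e67b36a3a54fd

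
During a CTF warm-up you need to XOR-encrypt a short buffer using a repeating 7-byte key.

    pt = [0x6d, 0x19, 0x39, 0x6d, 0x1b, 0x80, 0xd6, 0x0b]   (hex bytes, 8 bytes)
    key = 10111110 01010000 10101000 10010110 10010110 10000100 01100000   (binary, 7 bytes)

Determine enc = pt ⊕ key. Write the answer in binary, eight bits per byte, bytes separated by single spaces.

11010011 01001001 10010001 11111011 10001101 00000100 10110110 10110101

The 7-byte key repeats, so the effective keystream is be 50 a8 96 96 84 60 be.
byte 0: 6d XOR be = d3
byte 1: 19 XOR 50 = 49
byte 2: 39 XOR a8 = 91
byte 3: 6d XOR 96 = fb
byte 4: 1b XOR 96 = 8d
byte 5: 80 XOR 84 = 04
byte 6: d6 XOR 60 = b6
byte 7: 0b XOR be = b5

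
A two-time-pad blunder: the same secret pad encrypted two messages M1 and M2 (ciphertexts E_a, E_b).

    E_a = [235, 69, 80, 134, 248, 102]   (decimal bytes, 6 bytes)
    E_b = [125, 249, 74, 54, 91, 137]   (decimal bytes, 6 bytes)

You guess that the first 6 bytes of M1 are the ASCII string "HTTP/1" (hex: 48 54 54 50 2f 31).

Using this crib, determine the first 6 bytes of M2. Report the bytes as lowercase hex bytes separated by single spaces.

First, E_a ⊕ E_b = (M1 ⊕ K) ⊕ (M2 ⊕ K) = M1 ⊕ M2, so the key drops out. Then M2 = (M1 ⊕ M2) ⊕ M1 over the first 6 bytes.
byte 0: (eb XOR 7d) XOR 48 = 96 XOR 48 = de
byte 1: (45 XOR f9) XOR 54 = bc XOR 54 = e8
byte 2: (50 XOR 4a) XOR 54 = 1a XOR 54 = 4e
byte 3: (86 XOR 36) XOR 50 = b0 XOR 50 = e0
byte 4: (f8 XOR 5b) XOR 2f = a3 XOR 2f = 8c
byte 5: (66 XOR 89) XOR 31 = ef XOR 31 = de

de e8 4e e0 8c de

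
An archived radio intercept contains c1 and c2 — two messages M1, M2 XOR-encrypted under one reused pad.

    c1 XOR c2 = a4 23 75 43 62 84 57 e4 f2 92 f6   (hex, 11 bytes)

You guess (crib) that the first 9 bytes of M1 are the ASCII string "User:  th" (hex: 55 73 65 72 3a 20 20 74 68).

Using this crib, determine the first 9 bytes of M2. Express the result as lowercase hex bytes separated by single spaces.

f1 50 10 31 58 a4 77 90 9a

Since c1 ⊕ c2 = M1 ⊕ M2, XORing with the guessed M1 bytes yields the corresponding M2 bytes: M2 = (c1 ⊕ c2) ⊕ M1.
10100100 XOR 01010101 = 11110001
00100011 XOR 01110011 = 01010000
01110101 XOR 01100101 = 00010000
01000011 XOR 01110010 = 00110001
01100010 XOR 00111010 = 01011000
10000100 XOR 00100000 = 10100100
01010111 XOR 00100000 = 01110111
11100100 XOR 01110100 = 10010000
11110010 XOR 01101000 = 10011010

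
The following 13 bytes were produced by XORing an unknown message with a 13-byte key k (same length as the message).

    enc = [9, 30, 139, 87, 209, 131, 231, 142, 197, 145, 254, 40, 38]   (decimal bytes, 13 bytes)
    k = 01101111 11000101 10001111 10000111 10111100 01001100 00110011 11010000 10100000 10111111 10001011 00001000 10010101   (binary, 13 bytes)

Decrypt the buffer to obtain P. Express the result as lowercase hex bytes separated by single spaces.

66 db 04 d0 6d cf d4 5e 65 2e 75 20 b3

byte 0: 00001001 ^ 01101111 = 01100110
byte 1: 00011110 ^ 11000101 = 11011011
byte 2: 10001011 ^ 10001111 = 00000100
byte 3: 01010111 ^ 10000111 = 11010000
byte 4: 11010001 ^ 10111100 = 01101101
byte 5: 10000011 ^ 01001100 = 11001111
byte 6: 11100111 ^ 00110011 = 11010100
byte 7: 10001110 ^ 11010000 = 01011110
byte 8: 11000101 ^ 10100000 = 01100101
byte 9: 10010001 ^ 10111111 = 00101110
byte 10: 11111110 ^ 10001011 = 01110101
byte 11: 00101000 ^ 00001000 = 00100000
byte 12: 00100110 ^ 10010101 = 10110011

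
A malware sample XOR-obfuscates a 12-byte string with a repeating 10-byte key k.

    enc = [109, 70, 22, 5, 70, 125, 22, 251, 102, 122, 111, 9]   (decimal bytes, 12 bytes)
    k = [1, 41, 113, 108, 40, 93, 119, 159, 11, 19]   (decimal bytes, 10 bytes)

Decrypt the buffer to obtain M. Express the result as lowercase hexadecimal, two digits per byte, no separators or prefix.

The 10-byte key repeats, so the effective keystream is 01 29 71 6c 28 5d 77 9f 0b 13 01 29.
byte 0: 6d ⊕ 01 = 6c
byte 1: 46 ⊕ 29 = 6f
byte 2: 16 ⊕ 71 = 67
byte 3: 05 ⊕ 6c = 69
byte 4: 46 ⊕ 28 = 6e
byte 5: 7d ⊕ 5d = 20
byte 6: 16 ⊕ 77 = 61
byte 7: fb ⊕ 9f = 64
byte 8: 66 ⊕ 0b = 6d
byte 9: 7a ⊕ 13 = 69
byte 10: 6f ⊕ 01 = 6e
byte 11: 09 ⊕ 29 = 20

6c6f67696e2061646d696e20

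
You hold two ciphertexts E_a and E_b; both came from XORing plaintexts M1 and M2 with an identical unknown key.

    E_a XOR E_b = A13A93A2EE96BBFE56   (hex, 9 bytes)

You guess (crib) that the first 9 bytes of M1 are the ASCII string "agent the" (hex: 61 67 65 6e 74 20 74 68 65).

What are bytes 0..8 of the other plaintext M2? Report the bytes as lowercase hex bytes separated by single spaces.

Since E_a ⊕ E_b = M1 ⊕ M2, XORing with the guessed M1 bytes yields the corresponding M2 bytes: M2 = (E_a ⊕ E_b) ⊕ M1.
161 xor  97 = 192
 58 xor 103 =  93
147 xor 101 = 246
162 xor 110 = 204
238 xor 116 = 154
150 xor  32 = 182
187 xor 116 = 207
254 xor 104 = 150
 86 xor 101 =  51

c0 5d f6 cc 9a b6 cf 96 33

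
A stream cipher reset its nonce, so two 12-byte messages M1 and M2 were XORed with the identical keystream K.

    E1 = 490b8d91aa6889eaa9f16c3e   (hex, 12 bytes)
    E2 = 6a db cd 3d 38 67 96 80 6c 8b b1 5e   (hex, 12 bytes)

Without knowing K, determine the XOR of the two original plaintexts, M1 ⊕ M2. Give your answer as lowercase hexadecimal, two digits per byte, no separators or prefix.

23d040ac920f1f6ac57add60

E1 ⊕ E2 = (M1 ⊕ K) ⊕ (M2 ⊕ K) = M1 ⊕ M2 — the shared key cancels under XOR.
01001001 ^ 01101010 = 00100011
00001011 ^ 11011011 = 11010000
10001101 ^ 11001101 = 01000000
10010001 ^ 00111101 = 10101100
10101010 ^ 00111000 = 10010010
01101000 ^ 01100111 = 00001111
10001001 ^ 10010110 = 00011111
11101010 ^ 10000000 = 01101010
10101001 ^ 01101100 = 11000101
11110001 ^ 10001011 = 01111010
01101100 ^ 10110001 = 11011101
00111110 ^ 01011110 = 01100000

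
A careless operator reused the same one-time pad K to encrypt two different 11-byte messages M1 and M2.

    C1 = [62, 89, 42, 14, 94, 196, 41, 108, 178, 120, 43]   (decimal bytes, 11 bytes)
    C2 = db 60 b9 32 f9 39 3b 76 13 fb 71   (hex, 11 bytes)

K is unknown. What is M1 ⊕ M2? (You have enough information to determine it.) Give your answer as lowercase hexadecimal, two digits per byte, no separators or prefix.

e539933ca7fd121aa1835a

C1 ⊕ C2 = (M1 ⊕ K) ⊕ (M2 ⊕ K) = M1 ⊕ M2 — the shared key cancels under XOR.
byte 0:  62 xor 219 = 229
byte 1:  89 xor  96 =  57
byte 2:  42 xor 185 = 147
byte 3:  14 xor  50 =  60
byte 4:  94 xor 249 = 167
byte 5: 196 xor  57 = 253
byte 6:  41 xor  59 =  18
byte 7: 108 xor 118 =  26
byte 8: 178 xor  19 = 161
byte 9: 120 xor 251 = 131
byte 10:  43 xor 113 =  90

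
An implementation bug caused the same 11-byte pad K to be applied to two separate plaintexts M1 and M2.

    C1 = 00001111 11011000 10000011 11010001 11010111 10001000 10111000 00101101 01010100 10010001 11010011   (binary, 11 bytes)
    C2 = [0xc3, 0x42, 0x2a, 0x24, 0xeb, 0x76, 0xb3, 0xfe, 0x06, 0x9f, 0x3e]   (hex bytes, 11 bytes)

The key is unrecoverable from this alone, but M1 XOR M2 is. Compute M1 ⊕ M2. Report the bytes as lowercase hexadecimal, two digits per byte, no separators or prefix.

C1 ⊕ C2 = (M1 ⊕ K) ⊕ (M2 ⊕ K) = M1 ⊕ M2 — the shared key cancels under XOR.
0f ⊕ c3 = cc
d8 ⊕ 42 = 9a
83 ⊕ 2a = a9
d1 ⊕ 24 = f5
d7 ⊕ eb = 3c
88 ⊕ 76 = fe
b8 ⊕ b3 = 0b
2d ⊕ fe = d3
54 ⊕ 06 = 52
91 ⊕ 9f = 0e
d3 ⊕ 3e = ed

cc9aa9f53cfe0bd3520eed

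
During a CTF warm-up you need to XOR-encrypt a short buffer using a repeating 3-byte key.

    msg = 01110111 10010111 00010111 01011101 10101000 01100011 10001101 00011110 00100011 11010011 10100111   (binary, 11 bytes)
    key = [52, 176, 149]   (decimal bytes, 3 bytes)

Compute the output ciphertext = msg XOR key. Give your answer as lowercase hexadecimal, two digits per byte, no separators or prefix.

The 3-byte key repeats, so the effective keystream is 34 b0 95 34 b0 95 34 b0 95 34 b0.
byte 0: 119 ⊕  52 =  67
byte 1: 151 ⊕ 176 =  39
byte 2:  23 ⊕ 149 = 130
byte 3:  93 ⊕  52 = 105
byte 4: 168 ⊕ 176 =  24
byte 5:  99 ⊕ 149 = 246
byte 6: 141 ⊕  52 = 185
byte 7:  30 ⊕ 176 = 174
byte 8:  35 ⊕ 149 = 182
byte 9: 211 ⊕  52 = 231
byte 10: 167 ⊕ 176 =  23

4327826918f6b9aeb6e717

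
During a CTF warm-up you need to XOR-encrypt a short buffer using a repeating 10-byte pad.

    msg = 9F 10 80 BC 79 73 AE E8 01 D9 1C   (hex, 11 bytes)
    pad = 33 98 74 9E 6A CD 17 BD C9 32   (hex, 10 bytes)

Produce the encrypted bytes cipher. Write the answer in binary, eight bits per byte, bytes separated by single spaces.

10101100 10001000 11110100 00100010 00010011 10111110 10111001 01010101 11001000 11101011 00101111

The 10-byte key repeats, so the effective keystream is 33 98 74 9e 6a cd 17 bd c9 32 33.
byte 0: 10011111 xor 00110011 = 10101100
byte 1: 00010000 xor 10011000 = 10001000
byte 2: 10000000 xor 01110100 = 11110100
byte 3: 10111100 xor 10011110 = 00100010
byte 4: 01111001 xor 01101010 = 00010011
byte 5: 01110011 xor 11001101 = 10111110
byte 6: 10101110 xor 00010111 = 10111001
byte 7: 11101000 xor 10111101 = 01010101
byte 8: 00000001 xor 11001001 = 11001000
byte 9: 11011001 xor 00110010 = 11101011
byte 10: 00011100 xor 00110011 = 00101111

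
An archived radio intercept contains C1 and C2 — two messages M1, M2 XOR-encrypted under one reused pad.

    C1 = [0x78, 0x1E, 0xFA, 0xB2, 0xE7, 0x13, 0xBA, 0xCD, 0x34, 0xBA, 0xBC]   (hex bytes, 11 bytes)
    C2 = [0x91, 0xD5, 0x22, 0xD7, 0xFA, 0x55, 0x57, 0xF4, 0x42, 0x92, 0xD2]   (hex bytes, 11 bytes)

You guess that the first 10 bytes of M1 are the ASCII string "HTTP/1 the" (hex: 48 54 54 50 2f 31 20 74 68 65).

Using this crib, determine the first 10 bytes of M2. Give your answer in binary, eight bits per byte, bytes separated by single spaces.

10100001 10011111 10001100 00110101 00110010 01110111 11001101 01001101 00011110 01001101

First, C1 ⊕ C2 = (M1 ⊕ K) ⊕ (M2 ⊕ K) = M1 ⊕ M2, so the key drops out. Then M2 = (M1 ⊕ M2) ⊕ M1 over the first 10 bytes.
byte 0: (78 ^ 91) ^ 48 = e9 ^ 48 = a1
byte 1: (1e ^ d5) ^ 54 = cb ^ 54 = 9f
byte 2: (fa ^ 22) ^ 54 = d8 ^ 54 = 8c
byte 3: (b2 ^ d7) ^ 50 = 65 ^ 50 = 35
byte 4: (e7 ^ fa) ^ 2f = 1d ^ 2f = 32
byte 5: (13 ^ 55) ^ 31 = 46 ^ 31 = 77
byte 6: (ba ^ 57) ^ 20 = ed ^ 20 = cd
byte 7: (cd ^ f4) ^ 74 = 39 ^ 74 = 4d
byte 8: (34 ^ 42) ^ 68 = 76 ^ 68 = 1e
byte 9: (ba ^ 92) ^ 65 = 28 ^ 65 = 4d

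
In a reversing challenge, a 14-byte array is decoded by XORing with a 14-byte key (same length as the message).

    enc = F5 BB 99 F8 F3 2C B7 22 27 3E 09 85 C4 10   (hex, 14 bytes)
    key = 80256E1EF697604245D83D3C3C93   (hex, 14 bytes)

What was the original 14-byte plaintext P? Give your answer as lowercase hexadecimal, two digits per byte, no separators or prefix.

759ef7e605bbd76062e634b9f883

XOR is its own inverse, so applying the key byte-wise gives the result directly.
byte 0: f5 XOR 80 = 75
byte 1: bb XOR 25 = 9e
byte 2: 99 XOR 6e = f7
byte 3: f8 XOR 1e = e6
byte 4: f3 XOR f6 = 05
byte 5: 2c XOR 97 = bb
byte 6: b7 XOR 60 = d7
byte 7: 22 XOR 42 = 60
byte 8: 27 XOR 45 = 62
byte 9: 3e XOR d8 = e6
byte 10: 09 XOR 3d = 34
byte 11: 85 XOR 3c = b9
byte 12: c4 XOR 3c = f8
byte 13: 10 XOR 93 = 83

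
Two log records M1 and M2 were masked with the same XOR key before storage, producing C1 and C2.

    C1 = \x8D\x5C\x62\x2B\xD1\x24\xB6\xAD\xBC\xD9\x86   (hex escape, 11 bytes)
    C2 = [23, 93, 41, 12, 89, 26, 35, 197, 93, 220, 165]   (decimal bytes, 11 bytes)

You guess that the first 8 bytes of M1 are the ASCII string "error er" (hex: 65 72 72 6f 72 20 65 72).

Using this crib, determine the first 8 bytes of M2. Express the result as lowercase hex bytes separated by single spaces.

ff 73 39 48 fa 1e f0 1a

First, C1 ⊕ C2 = (M1 ⊕ K) ⊕ (M2 ⊕ K) = M1 ⊕ M2, so the key drops out. Then M2 = (M1 ⊕ M2) ⊕ M1 over the first 8 bytes.
byte 0: (8d xor 17) xor 65 = 9a xor 65 = ff
byte 1: (5c xor 5d) xor 72 = 01 xor 72 = 73
byte 2: (62 xor 29) xor 72 = 4b xor 72 = 39
byte 3: (2b xor 0c) xor 6f = 27 xor 6f = 48
byte 4: (d1 xor 59) xor 72 = 88 xor 72 = fa
byte 5: (24 xor 1a) xor 20 = 3e xor 20 = 1e
byte 6: (b6 xor 23) xor 65 = 95 xor 65 = f0
byte 7: (ad xor c5) xor 72 = 68 xor 72 = 1a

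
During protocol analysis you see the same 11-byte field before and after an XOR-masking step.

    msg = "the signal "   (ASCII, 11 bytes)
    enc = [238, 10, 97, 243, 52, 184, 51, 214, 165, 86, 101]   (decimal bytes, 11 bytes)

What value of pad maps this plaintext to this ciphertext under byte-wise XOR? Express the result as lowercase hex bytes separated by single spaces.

9a 62 04 d3 47 d1 54 b8 c4 3a 45

Since enc = msg ⊕ pad, XORing both sides with msg gives pad = msg ⊕ enc.
byte 0: 116 ^ 238 = 154
byte 1: 104 ^  10 =  98
byte 2: 101 ^  97 =   4
byte 3:  32 ^ 243 = 211
byte 4: 115 ^  52 =  71
byte 5: 105 ^ 184 = 209
byte 6: 103 ^  51 =  84
byte 7: 110 ^ 214 = 184
byte 8:  97 ^ 165 = 196
byte 9: 108 ^  86 =  58
byte 10:  32 ^ 101 =  69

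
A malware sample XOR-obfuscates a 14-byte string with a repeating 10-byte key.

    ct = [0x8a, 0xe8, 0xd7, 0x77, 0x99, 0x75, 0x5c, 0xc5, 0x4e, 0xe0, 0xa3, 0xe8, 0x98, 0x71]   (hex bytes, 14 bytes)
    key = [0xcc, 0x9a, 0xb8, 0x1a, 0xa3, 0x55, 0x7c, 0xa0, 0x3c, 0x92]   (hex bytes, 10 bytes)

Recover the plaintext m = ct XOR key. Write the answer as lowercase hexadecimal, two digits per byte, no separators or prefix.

The 10-byte key repeats, so the effective keystream is cc 9a b8 1a a3 55 7c a0 3c 92 cc 9a b8 1a.
byte 0: 8a ⊕ cc = 46
byte 1: e8 ⊕ 9a = 72
byte 2: d7 ⊕ b8 = 6f
byte 3: 77 ⊕ 1a = 6d
byte 4: 99 ⊕ a3 = 3a
byte 5: 75 ⊕ 55 = 20
byte 6: 5c ⊕ 7c = 20
byte 7: c5 ⊕ a0 = 65
byte 8: 4e ⊕ 3c = 72
byte 9: e0 ⊕ 92 = 72
byte 10: a3 ⊕ cc = 6f
byte 11: e8 ⊕ 9a = 72
byte 12: 98 ⊕ b8 = 20
byte 13: 71 ⊕ 1a = 6b

46726f6d3a20206572726f72206b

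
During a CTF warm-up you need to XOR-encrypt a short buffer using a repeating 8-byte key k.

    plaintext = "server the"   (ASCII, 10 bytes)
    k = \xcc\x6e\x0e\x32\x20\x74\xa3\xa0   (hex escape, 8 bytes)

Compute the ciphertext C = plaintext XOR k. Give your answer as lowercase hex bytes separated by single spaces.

The 8-byte key repeats, so the effective keystream is cc 6e 0e 32 20 74 a3 a0 cc 6e.
byte 0: 115 ^ 204 = 191
byte 1: 101 ^ 110 =  11
byte 2: 114 ^  14 = 124
byte 3: 118 ^  50 =  68
byte 4: 101 ^  32 =  69
byte 5: 114 ^ 116 =   6
byte 6:  32 ^ 163 = 131
byte 7: 116 ^ 160 = 212
byte 8: 104 ^ 204 = 164
byte 9: 101 ^ 110 =  11

bf 0b 7c 44 45 06 83 d4 a4 0b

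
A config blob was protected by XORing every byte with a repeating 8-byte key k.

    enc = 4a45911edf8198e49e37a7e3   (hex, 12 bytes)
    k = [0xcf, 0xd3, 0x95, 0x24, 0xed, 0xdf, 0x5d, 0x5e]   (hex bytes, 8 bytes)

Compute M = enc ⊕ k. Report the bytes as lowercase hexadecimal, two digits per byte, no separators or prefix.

8596043a325ec5ba51e432c7

The 8-byte key repeats, so the effective keystream is cf d3 95 24 ed df 5d 5e cf d3 95 24.
byte 0: 4a ⊕ cf = 85
byte 1: 45 ⊕ d3 = 96
byte 2: 91 ⊕ 95 = 04
byte 3: 1e ⊕ 24 = 3a
byte 4: df ⊕ ed = 32
byte 5: 81 ⊕ df = 5e
byte 6: 98 ⊕ 5d = c5
byte 7: e4 ⊕ 5e = ba
byte 8: 9e ⊕ cf = 51
byte 9: 37 ⊕ d3 = e4
byte 10: a7 ⊕ 95 = 32
byte 11: e3 ⊕ 24 = c7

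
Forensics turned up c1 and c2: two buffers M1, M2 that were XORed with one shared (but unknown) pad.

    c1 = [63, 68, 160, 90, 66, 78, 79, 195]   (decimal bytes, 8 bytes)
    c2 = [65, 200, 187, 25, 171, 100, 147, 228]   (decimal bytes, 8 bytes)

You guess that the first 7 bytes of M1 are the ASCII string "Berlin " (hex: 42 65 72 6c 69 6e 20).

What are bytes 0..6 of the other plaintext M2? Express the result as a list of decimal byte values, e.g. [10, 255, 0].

First, c1 ⊕ c2 = (M1 ⊕ K) ⊕ (M2 ⊕ K) = M1 ⊕ M2, so the key drops out. Then M2 = (M1 ⊕ M2) ⊕ M1 over the first 7 bytes.
byte 0: (3f XOR 41) XOR 42 = 7e XOR 42 = 3c
byte 1: (44 XOR c8) XOR 65 = 8c XOR 65 = e9
byte 2: (a0 XOR bb) XOR 72 = 1b XOR 72 = 69
byte 3: (5a XOR 19) XOR 6c = 43 XOR 6c = 2f
byte 4: (42 XOR ab) XOR 69 = e9 XOR 69 = 80
byte 5: (4e XOR 64) XOR 6e = 2a XOR 6e = 44
byte 6: (4f XOR 93) XOR 20 = dc XOR 20 = fc

[60, 233, 105, 47, 128, 68, 252]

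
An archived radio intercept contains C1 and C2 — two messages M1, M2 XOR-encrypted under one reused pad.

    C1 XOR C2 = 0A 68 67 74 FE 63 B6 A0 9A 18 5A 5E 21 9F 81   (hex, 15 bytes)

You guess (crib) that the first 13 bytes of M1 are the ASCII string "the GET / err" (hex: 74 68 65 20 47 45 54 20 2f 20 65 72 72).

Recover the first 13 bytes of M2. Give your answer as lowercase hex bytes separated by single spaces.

7e 00 02 54 b9 26 e2 80 b5 38 3f 2c 53

Since C1 ⊕ C2 = M1 ⊕ M2, XORing with the guessed M1 bytes yields the corresponding M2 bytes: M2 = (C1 ⊕ C2) ⊕ M1.
00001010 ^ 01110100 = 01111110
01101000 ^ 01101000 = 00000000
01100111 ^ 01100101 = 00000010
01110100 ^ 00100000 = 01010100
11111110 ^ 01000111 = 10111001
01100011 ^ 01000101 = 00100110
10110110 ^ 01010100 = 11100010
10100000 ^ 00100000 = 10000000
10011010 ^ 00101111 = 10110101
00011000 ^ 00100000 = 00111000
01011010 ^ 01100101 = 00111111
01011110 ^ 01110010 = 00101100
00100001 ^ 01110010 = 01010011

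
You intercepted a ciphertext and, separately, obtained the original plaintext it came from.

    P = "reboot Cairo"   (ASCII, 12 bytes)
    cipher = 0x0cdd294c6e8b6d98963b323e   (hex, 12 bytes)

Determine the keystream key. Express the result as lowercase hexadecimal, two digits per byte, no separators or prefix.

Since cipher = P ⊕ key, XORing both sides with P gives key = P ⊕ cipher.
114 xor  12 = 126
101 xor 221 = 184
 98 xor  41 =  75
111 xor  76 =  35
111 xor 110 =   1
116 xor 139 = 255
 32 xor 109 =  77
 67 xor 152 = 219
 97 xor 150 = 247
105 xor  59 =  82
114 xor  50 =  64
111 xor  62 =  81

7eb84b2301ff4ddbf7524051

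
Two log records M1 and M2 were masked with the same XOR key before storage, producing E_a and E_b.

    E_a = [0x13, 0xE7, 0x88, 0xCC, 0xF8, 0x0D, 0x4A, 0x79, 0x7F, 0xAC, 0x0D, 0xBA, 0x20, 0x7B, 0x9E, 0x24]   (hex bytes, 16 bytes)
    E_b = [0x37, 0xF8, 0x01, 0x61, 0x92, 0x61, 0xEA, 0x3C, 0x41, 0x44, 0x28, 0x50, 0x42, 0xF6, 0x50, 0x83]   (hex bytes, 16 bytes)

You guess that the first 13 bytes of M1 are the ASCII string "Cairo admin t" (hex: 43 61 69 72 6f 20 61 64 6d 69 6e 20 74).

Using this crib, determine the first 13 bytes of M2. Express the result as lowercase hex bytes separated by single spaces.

67 7e e0 df 05 4c c1 21 53 81 4b ca 16

First, E_a ⊕ E_b = (M1 ⊕ K) ⊕ (M2 ⊕ K) = M1 ⊕ M2, so the key drops out. Then M2 = (M1 ⊕ M2) ⊕ M1 over the first 13 bytes.
byte 0: (13 ⊕ 37) ⊕ 43 = 24 ⊕ 43 = 67
byte 1: (e7 ⊕ f8) ⊕ 61 = 1f ⊕ 61 = 7e
byte 2: (88 ⊕ 01) ⊕ 69 = 89 ⊕ 69 = e0
byte 3: (cc ⊕ 61) ⊕ 72 = ad ⊕ 72 = df
byte 4: (f8 ⊕ 92) ⊕ 6f = 6a ⊕ 6f = 05
byte 5: (0d ⊕ 61) ⊕ 20 = 6c ⊕ 20 = 4c
byte 6: (4a ⊕ ea) ⊕ 61 = a0 ⊕ 61 = c1
byte 7: (79 ⊕ 3c) ⊕ 64 = 45 ⊕ 64 = 21
byte 8: (7f ⊕ 41) ⊕ 6d = 3e ⊕ 6d = 53
byte 9: (ac ⊕ 44) ⊕ 69 = e8 ⊕ 69 = 81
byte 10: (0d ⊕ 28) ⊕ 6e = 25 ⊕ 6e = 4b
byte 11: (ba ⊕ 50) ⊕ 20 = ea ⊕ 20 = ca
byte 12: (20 ⊕ 42) ⊕ 74 = 62 ⊕ 74 = 16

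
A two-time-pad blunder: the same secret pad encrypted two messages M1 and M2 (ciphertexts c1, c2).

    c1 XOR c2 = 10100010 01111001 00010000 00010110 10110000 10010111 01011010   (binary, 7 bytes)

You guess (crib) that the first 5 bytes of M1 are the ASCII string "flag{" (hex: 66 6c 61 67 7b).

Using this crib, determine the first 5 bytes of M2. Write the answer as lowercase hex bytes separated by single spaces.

c4 15 71 71 cb

Since c1 ⊕ c2 = M1 ⊕ M2, XORing with the guessed M1 bytes yields the corresponding M2 bytes: M2 = (c1 ⊕ c2) ⊕ M1.
byte 0: a2 ^ 66 = c4
byte 1: 79 ^ 6c = 15
byte 2: 10 ^ 61 = 71
byte 3: 16 ^ 67 = 71
byte 4: b0 ^ 7b = cb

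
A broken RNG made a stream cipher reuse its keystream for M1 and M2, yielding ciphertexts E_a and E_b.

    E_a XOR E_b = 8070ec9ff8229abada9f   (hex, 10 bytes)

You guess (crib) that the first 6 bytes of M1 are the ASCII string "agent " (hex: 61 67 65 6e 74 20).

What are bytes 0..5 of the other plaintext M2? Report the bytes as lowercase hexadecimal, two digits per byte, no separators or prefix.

Since E_a ⊕ E_b = M1 ⊕ M2, XORing with the guessed M1 bytes yields the corresponding M2 bytes: M2 = (E_a ⊕ E_b) ⊕ M1.
80 xor 61 = e1
70 xor 67 = 17
ec xor 65 = 89
9f xor 6e = f1
f8 xor 74 = 8c
22 xor 20 = 02

e11789f18c02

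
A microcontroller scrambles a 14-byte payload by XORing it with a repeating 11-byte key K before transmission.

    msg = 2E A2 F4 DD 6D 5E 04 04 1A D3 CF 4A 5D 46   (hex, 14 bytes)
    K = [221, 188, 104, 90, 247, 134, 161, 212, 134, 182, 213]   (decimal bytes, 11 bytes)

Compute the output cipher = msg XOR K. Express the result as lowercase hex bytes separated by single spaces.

f3 1e 9c 87 9a d8 a5 d0 9c 65 1a 97 e1 2e

The 11-byte key repeats, so the effective keystream is dd bc 68 5a f7 86 a1 d4 86 b6 d5 dd bc 68.
byte 0:  46 XOR 221 = 243
byte 1: 162 XOR 188 =  30
byte 2: 244 XOR 104 = 156
byte 3: 221 XOR  90 = 135
byte 4: 109 XOR 247 = 154
byte 5:  94 XOR 134 = 216
byte 6:   4 XOR 161 = 165
byte 7:   4 XOR 212 = 208
byte 8:  26 XOR 134 = 156
byte 9: 211 XOR 182 = 101
byte 10: 207 XOR 213 =  26
byte 11:  74 XOR 221 = 151
byte 12:  93 XOR 188 = 225
byte 13:  70 XOR 104 =  46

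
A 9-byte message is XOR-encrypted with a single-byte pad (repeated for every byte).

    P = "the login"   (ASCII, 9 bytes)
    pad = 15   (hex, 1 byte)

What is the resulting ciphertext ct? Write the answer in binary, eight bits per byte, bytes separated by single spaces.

The 1-byte key repeats, so the effective keystream is 15 15 15 15 15 15 15 15 15.
byte 0: 74 ^ 15 = 61
byte 1: 68 ^ 15 = 7d
byte 2: 65 ^ 15 = 70
byte 3: 20 ^ 15 = 35
byte 4: 6c ^ 15 = 79
byte 5: 6f ^ 15 = 7a
byte 6: 67 ^ 15 = 72
byte 7: 69 ^ 15 = 7c
byte 8: 6e ^ 15 = 7b

01100001 01111101 01110000 00110101 01111001 01111010 01110010 01111100 01111011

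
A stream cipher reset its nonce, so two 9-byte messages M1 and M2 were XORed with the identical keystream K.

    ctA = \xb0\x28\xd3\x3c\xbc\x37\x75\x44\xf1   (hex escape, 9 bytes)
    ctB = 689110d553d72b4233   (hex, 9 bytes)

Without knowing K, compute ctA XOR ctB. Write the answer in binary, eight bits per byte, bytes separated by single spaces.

ctA ⊕ ctB = (M1 ⊕ K) ⊕ (M2 ⊕ K) = M1 ⊕ M2 — the shared key cancels under XOR.
10110000 XOR 01101000 = 11011000
00101000 XOR 10010001 = 10111001
11010011 XOR 00010000 = 11000011
00111100 XOR 11010101 = 11101001
10111100 XOR 01010011 = 11101111
00110111 XOR 11010111 = 11100000
01110101 XOR 00101011 = 01011110
01000100 XOR 01000010 = 00000110
11110001 XOR 00110011 = 11000010

11011000 10111001 11000011 11101001 11101111 11100000 01011110 00000110 11000010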